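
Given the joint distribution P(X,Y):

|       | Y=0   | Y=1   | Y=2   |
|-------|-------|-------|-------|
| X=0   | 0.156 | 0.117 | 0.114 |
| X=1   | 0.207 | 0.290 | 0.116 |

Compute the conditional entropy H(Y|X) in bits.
1.5234 bits

H(Y|X) = H(X,Y) - H(X)

H(X,Y) = -Σ_{x,y} P(x,y) log₂ P(x,y). Per-cell terms -P(x,y)·log₂P(x,y):
  X=0: 0.4181, 0.3622, 0.3571
  X=1: 0.4704, 0.5179, 0.3605
Sum of the 6 terms: H(X,Y) = 2.4862 bits

Marginal of X (row sums):
  P(X=0) = 0.156 + 0.117 + 0.114 = 0.387
  P(X=1) = 0.207 + 0.290 + 0.116 = 0.613
H(X) = -[0.387·log₂(0.387) + 0.613·log₂(0.613)]
  = 0.5300 + 0.4328 = 0.9628 bits

H(Y|X) = H(X,Y) - H(X) = 2.4862 - 0.9628 = 1.5234 bits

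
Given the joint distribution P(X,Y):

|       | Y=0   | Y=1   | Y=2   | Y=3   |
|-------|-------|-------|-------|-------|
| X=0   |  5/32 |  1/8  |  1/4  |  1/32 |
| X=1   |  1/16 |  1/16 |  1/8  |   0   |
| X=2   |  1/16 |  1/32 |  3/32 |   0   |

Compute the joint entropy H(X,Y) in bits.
3.0511 bits

H(X,Y) = -Σ_{x,y} P(x,y) log₂ P(x,y). Per-cell terms -P(x,y)·log₂P(x,y):
  X=0: 0.41845, 0.37500, 0.50000, 0.15625
  X=1: 0.25000, 0.25000, 0.37500, 0.00000
  X=2: 0.25000, 0.15625, 0.32016, 0.00000
  (cells with P = 0 contribute 0)
Sum of the 12 terms: H(X,Y) = 3.0511 bits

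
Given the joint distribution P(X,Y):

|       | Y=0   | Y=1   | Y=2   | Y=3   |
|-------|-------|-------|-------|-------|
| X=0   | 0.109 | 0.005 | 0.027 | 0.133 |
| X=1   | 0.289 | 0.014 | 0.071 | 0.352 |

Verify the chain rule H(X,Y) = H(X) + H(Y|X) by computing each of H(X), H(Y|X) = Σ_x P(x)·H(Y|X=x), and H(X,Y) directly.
H(X) = 0.8471 bits, H(Y|X) = 1.4724 bits, H(X,Y) = 2.3195 bits

Marginal of X (row sums):
  P(X=0) = 0.109 + 0.005 + 0.027 + 0.133 = 0.274
  P(X=1) = 0.289 + 0.014 + 0.071 + 0.352 = 0.726
H(X) = -[0.274·log₂(0.274) + 0.726·log₂(0.726)]
  = 0.51176 + 0.33538 = 0.8471 bits

H(Y|X) = Σ_x P(x)·H(Y|X=x):
  X=0: P(X=0) = 0.274, P(Y|X=0) = (109/274, 5/274, 27/274, 133/274) → H(Y|X=0) = 1.47002
  X=1: P(X=1) = 0.726, P(Y|X=1) = (289/726, 7/363, 71/726, 16/33) → H(Y|X=1) = 1.47324
H(Y|X) = 0.274·1.47002 + 0.726·1.47324 = 1.4724 bits

H(X,Y) = -Σ_{x,y} P(x,y) log₂ P(x,y). Per-cell terms -P(x,y)·log₂P(x,y):
  X=0: 0.34854, 0.03822, 0.14069, 0.38710
  X=1: 0.51756, 0.08622, 0.27094, 0.53024
Sum of the 8 terms: H(X,Y) = 2.3195 bits

Chain rule check:
  H(X) + H(Y|X) = 0.8471 + 1.4724 = 2.3195 bits
  H(X,Y) = 2.3195 bits
✓ Chain rule verified.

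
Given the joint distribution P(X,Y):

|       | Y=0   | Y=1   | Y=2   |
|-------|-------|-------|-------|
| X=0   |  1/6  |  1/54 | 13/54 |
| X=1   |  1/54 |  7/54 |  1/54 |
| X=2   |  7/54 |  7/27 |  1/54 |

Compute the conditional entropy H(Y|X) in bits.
1.1377 bits

H(Y|X) = H(X,Y) - H(X)

H(X,Y) = -Σ_{x,y} P(x,y) log₂ P(x,y). Per-cell terms -P(x,y)·log₂P(x,y):
  X=0: 0.43083, 0.10657, 0.49459
  X=1: 0.10657, 0.38209, 0.10657
  X=2: 0.38209, 0.50492, 0.10657
Sum of the 9 terms: H(X,Y) = 2.6208 bits

Marginal of X (row sums):
  P(X=0) = 1/6 + 1/54 + 13/54 = 23/54
  P(X=1) = 1/54 + 7/54 + 1/54 = 1/6
  P(X=2) = 7/54 + 7/27 + 1/54 = 11/27
H(X) = -[(23/54)·log₂(23/54) + (1/6)·log₂(1/6) + (11/27)·log₂(11/27)]
  = 0.52445 + 0.43083 + 0.52778 = 1.4831 bits

H(Y|X) = H(X,Y) - H(X) = 2.6208 - 1.4831 = 1.1377 bits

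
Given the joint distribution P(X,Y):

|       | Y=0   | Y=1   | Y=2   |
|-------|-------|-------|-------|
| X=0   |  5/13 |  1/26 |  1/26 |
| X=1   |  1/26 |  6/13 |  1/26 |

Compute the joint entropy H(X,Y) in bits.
1.7682 bits

H(X,Y) = -Σ_{x,y} P(x,y) log₂ P(x,y). Per-cell terms -P(x,y)·log₂P(x,y):
  X=0: 0.5302, 0.1808, 0.1808
  X=1: 0.1808, 0.5148, 0.1808
Sum of the 6 terms: H(X,Y) = 1.7682 bits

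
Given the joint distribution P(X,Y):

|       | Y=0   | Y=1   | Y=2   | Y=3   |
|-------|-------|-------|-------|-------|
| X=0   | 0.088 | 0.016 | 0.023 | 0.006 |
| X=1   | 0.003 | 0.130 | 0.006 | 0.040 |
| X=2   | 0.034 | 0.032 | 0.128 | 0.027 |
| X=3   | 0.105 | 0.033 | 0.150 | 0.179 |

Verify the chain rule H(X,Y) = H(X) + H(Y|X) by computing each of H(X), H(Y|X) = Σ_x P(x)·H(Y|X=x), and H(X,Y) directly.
H(X) = 1.8257 bits, H(Y|X) = 1.5893 bits, H(X,Y) = 3.4150 bits

Marginal of X (row sums):
  P(X=0) = 0.088 + 0.016 + 0.023 + 0.006 = 0.133
  P(X=1) = 0.003 + 0.130 + 0.006 + 0.040 = 0.179
  P(X=2) = 0.034 + 0.032 + 0.128 + 0.027 = 0.221
  P(X=3) = 0.105 + 0.033 + 0.150 + 0.179 = 0.467
H(X) = -[0.133·log₂(0.133) + 0.179·log₂(0.179) + 0.221·log₂(0.221) + 0.467·log₂(0.467)]
  = 0.38710 + 0.44427 + 0.48131 + 0.51300 = 1.8257 bits

H(Y|X) = Σ_x P(x)·H(Y|X=x):
  X=0: P(X=0) = 0.133, P(Y|X=0) = (88/133, 16/133, 23/133, 6/133) → H(Y|X=0) = 1.40128
  X=1: P(X=1) = 0.179, P(Y|X=1) = (3/179, 130/179, 6/179, 40/179) → H(Y|X=1) = 1.08130
  X=2: P(X=2) = 0.221, P(Y|X=2) = (2/13, 32/221, 128/221, 27/221) → H(Y|X=2) = 1.64602
  X=3: P(X=3) = 0.467, P(Y|X=3) = (105/467, 33/467, 150/467, 179/467) → H(Y|X=3) = 1.81078
H(Y|X) = 0.133·1.40128 + 0.179·1.08130 + 0.221·1.64602 + 0.467·1.81078 = 1.5893 bits

H(X,Y) = -Σ_{x,y} P(x,y) log₂ P(x,y). Per-cell terms -P(x,y)·log₂P(x,y):
  X=0: 0.30856, 0.09545, 0.12517, 0.04428
  X=1: 0.02514, 0.38264, 0.04428, 0.18575
  X=2: 0.16586, 0.15891, 0.37962, 0.14069
  X=3: 0.34141, 0.16241, 0.41054, 0.44427
Sum of the 16 terms: H(X,Y) = 3.4150 bits

Chain rule check:
  H(X) + H(Y|X) = 1.8257 + 1.5893 = 3.4150 bits
  H(X,Y) = 3.4150 bits
✓ Chain rule verified.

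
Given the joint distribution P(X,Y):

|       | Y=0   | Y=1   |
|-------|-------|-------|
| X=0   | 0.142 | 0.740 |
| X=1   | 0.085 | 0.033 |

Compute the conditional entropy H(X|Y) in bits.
0.4133 bits

H(X|Y) = H(X,Y) - H(Y)

H(X,Y) = -Σ_{x,y} P(x,y) log₂ P(x,y). Per-cell terms -P(x,y)·log₂P(x,y):
  X=0: 0.3998773, 0.3214581
  X=1: 0.3022934, 0.1624059
Sum of the 4 terms: H(X,Y) = 1.186035 bits

Marginal of Y (column sums):
  P(Y=0) = 0.142 + 0.085 = 0.227
  P(Y=1) = 0.740 + 0.033 = 0.773
H(Y) = -[0.227·log₂(0.227) + 0.773·log₂(0.773)]
  = 0.4856065 + 0.2871383 = 0.772745 bits

H(X|Y) = H(X,Y) - H(Y) = 1.186035 - 0.772745 = 0.4133 bits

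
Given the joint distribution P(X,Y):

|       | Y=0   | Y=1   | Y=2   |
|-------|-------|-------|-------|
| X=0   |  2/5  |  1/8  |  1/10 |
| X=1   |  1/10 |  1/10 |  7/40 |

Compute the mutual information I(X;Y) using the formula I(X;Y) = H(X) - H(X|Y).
0.1104 bits

I(X;Y) = H(X) - H(X|Y)

Marginal of X (row sums):
  P(X=0) = 2/5 + 1/8 + 1/10 = 5/8
  P(X=1) = 1/10 + 1/10 + 7/40 = 3/8
H(X) = -[(5/8)·log₂(5/8) + (3/8)·log₂(3/8)]
  = 0.4238 + 0.5306 = 0.9544 bits

Marginal of Y (column sums):
  P(Y=0) = 2/5 + 1/10 = 1/2
  P(Y=1) = 1/8 + 1/10 = 9/40
  P(Y=2) = 1/10 + 7/40 = 11/40
H(X|Y) = Σ_y P(y)·H(X|Y=y):
  Y=0: P(Y=0) = 1/2, P(X|Y=0) = (4/5, 1/5) → H(X|Y=0) = 0.7219
  Y=1: P(Y=1) = 9/40, P(X|Y=1) = (5/9, 4/9) → H(X|Y=1) = 0.9911
  Y=2: P(Y=2) = 11/40, P(X|Y=2) = (4/11, 7/11) → H(X|Y=2) = 0.9457
H(X|Y) = (1/2)·0.7219 + (9/40)·0.9911 + (11/40)·0.9457 = 0.8440 bits

I(X;Y) = H(X) - H(X|Y) = 0.9544 - 0.8440 = 0.1104 bits

Cross-check via I(X;Y) = H(X) + H(Y) - H(X,Y): computing H(Y) from the column sums and H(X,Y) from the 6 cells in the same way gives H(Y) = 1.4964 bits and H(X,Y) = 2.3404 bits, so
I(X;Y) = 0.9544 + 1.4964 - 2.3404 = 0.1104 bits ✓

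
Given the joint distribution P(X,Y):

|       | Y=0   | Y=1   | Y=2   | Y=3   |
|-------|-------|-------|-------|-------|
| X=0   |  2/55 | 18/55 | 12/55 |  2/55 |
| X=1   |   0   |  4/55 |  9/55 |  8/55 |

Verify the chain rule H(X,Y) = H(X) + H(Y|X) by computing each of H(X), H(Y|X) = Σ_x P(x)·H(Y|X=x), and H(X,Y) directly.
H(X) = 0.9593 bits, H(Y|X) = 1.5019 bits, H(X,Y) = 2.4612 bits

Marginal of X (row sums):
  P(X=0) = 2/55 + 18/55 + 12/55 + 2/55 = 34/55
  P(X=1) = 0 + 4/55 + 9/55 + 8/55 = 21/55
H(X) = -[(34/55)·log₂(34/55) + (21/55)·log₂(21/55)]
  = 0.42895 + 0.53036 = 0.9593 bits

H(Y|X) = Σ_x P(x)·H(Y|X=x):
  X=0: P(X=0) = 34/55, P(Y|X=0) = (1/17, 9/17, 6/17, 1/17) → H(Y|X=0) = 1.49693
  X=1: P(X=1) = 21/55, P(Y|X=1) = (0, 4/21, 3/7, 8/21) → H(Y|X=1) = 1.50997
H(Y|X) = (34/55)·1.49693 + (21/55)·1.50997 = 1.5019 bits

H(X,Y) = -Σ_{x,y} P(x,y) log₂ P(x,y). Per-cell terms -P(x,y)·log₂P(x,y):
  X=0: 0.17387, 0.52738, 0.47921, 0.17387
  X=1: 0.00000, 0.27501, 0.42733, 0.40456
  (cells with P = 0 contribute 0)
Sum of the 8 terms: H(X,Y) = 2.4612 bits

Chain rule check:
  H(X) + H(Y|X) = 0.9593 + 1.5019 = 2.4612 bits
  H(X,Y) = 2.4612 bits
✓ Chain rule verified.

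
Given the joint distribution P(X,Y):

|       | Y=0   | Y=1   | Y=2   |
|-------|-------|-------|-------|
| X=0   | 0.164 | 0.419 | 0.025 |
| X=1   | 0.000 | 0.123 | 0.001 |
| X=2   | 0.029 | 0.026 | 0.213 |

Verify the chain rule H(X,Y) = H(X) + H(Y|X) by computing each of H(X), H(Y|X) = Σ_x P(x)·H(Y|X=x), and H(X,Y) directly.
H(X) = 1.3190 bits, H(Y|X) = 0.9097 bits, H(X,Y) = 2.2287 bits

Marginal of X (row sums):
  P(X=0) = 0.164 + 0.419 + 0.025 = 0.608
  P(X=1) = 0.000 + 0.123 + 0.001 = 0.124
  P(X=2) = 0.029 + 0.026 + 0.213 = 0.268
H(X) = -[0.608·log₂(0.608) + 0.124·log₂(0.124) + 0.268·log₂(0.268)]
  = 0.4365 + 0.3734 + 0.5091 = 1.3190 bits

H(Y|X) = Σ_x P(x)·H(Y|X=x):
  X=0: P(X=0) = 0.608, P(Y|X=0) = (41/152, 419/608, 25/608) → H(Y|X=0) = 1.0694
  X=1: P(X=1) = 0.124, P(Y|X=1) = (0, 123/124, 1/124) → H(Y|X=1) = 0.0677
  X=2: P(X=2) = 0.268, P(Y|X=2) = (29/268, 13/134, 213/268) → H(Y|X=2) = 0.9370
H(Y|X) = 0.608·1.0694 + 0.124·0.0677 + 0.268·0.9370 = 0.9097 bits

H(X,Y) = -Σ_{x,y} P(x,y) log₂ P(x,y). Per-cell terms -P(x,y)·log₂P(x,y):
  X=0: 0.4278, 0.5258, 0.1330
  X=1: 0.0000, 0.3719, 0.0100
  X=2: 0.1481, 0.1369, 0.4752
  (cells with P = 0 contribute 0)
Sum of the 9 terms: H(X,Y) = 2.2287 bits

Chain rule check:
  H(X) + H(Y|X) = 1.3190 + 0.9097 = 2.2287 bits
  H(X,Y) = 2.2287 bits
✓ Chain rule verified.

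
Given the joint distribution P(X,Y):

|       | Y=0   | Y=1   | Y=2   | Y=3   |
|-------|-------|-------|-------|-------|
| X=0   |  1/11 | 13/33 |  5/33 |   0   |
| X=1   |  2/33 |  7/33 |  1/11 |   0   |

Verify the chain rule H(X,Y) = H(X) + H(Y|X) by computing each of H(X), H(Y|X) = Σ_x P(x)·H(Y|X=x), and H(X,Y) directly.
H(X) = 0.9457 bits, H(Y|X) = 1.3449 bits, H(X,Y) = 2.2906 bits

Marginal of X (row sums):
  P(X=0) = 1/11 + 13/33 + 5/33 + 0 = 7/11
  P(X=1) = 2/33 + 7/33 + 1/11 + 0 = 4/11
H(X) = -[(7/11)·log₂(7/11) + (4/11)·log₂(4/11)]
  = 0.414958 + 0.530702 = 0.9457 bits

H(Y|X) = Σ_x P(x)·H(Y|X=x):
  X=0: P(X=0) = 7/11, P(Y|X=0) = (1/7, 13/21, 5/21, 0) → H(Y|X=0) = 1.322306
  X=1: P(X=1) = 4/11, P(Y|X=1) = (1/6, 7/12, 1/4, 0) → H(Y|X=1) = 1.384432
H(Y|X) = (7/11)·1.322306 + (4/11)·1.384432 = 1.3449 bits

H(X,Y) = -Σ_{x,y} P(x,y) log₂ P(x,y). Per-cell terms -P(x,y)·log₂P(x,y):
  X=0: 0.314494, 0.529437, 0.412495, 0.000000
  X=1: 0.245115, 0.474523, 0.314494, 0.000000
  (cells with P = 0 contribute 0)
Sum of the 8 terms: H(X,Y) = 2.2906 bits

Chain rule check:
  H(X) + H(Y|X) = 0.9457 + 1.3449 = 2.2906 bits
  H(X,Y) = 2.2906 bits
✓ Chain rule verified.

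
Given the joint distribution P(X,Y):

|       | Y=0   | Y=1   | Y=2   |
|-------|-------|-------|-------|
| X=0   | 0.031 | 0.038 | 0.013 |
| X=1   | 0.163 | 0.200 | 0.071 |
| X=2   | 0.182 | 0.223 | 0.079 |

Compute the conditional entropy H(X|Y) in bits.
1.3252 bits

H(X|Y) = H(X,Y) - H(Y)

H(X,Y) = -Σ_{x,y} P(x,y) log₂ P(x,y). Per-cell terms -P(x,y)·log₂P(x,y):
  X=0: 0.15536, 0.17928, 0.08145
  X=1: 0.42658, 0.46439, 0.27094
  X=2: 0.44735, 0.48277, 0.28930
Sum of the 9 terms: H(X,Y) = 2.7974 bits

Marginal of Y (column sums):
  P(Y=0) = 0.031 + 0.163 + 0.182 = 0.376
  P(Y=1) = 0.038 + 0.200 + 0.223 = 0.461
  P(Y=2) = 0.013 + 0.071 + 0.079 = 0.163
H(Y) = -[0.376·log₂(0.376) + 0.461·log₂(0.461) + 0.163·log₂(0.163)]
  = 0.53061 + 0.51501 + 0.42658 = 1.4722 bits

H(X|Y) = H(X,Y) - H(Y) = 2.7974 - 1.4722 = 1.3252 bits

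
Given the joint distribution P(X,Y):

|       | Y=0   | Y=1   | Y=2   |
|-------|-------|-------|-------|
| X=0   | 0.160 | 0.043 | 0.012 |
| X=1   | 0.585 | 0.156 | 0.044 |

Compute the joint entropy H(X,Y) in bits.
1.7637 bits

H(X,Y) = -Σ_{x,y} P(x,y) log₂ P(x,y). Per-cell terms -P(x,y)·log₂P(x,y):
  X=0: 0.4230, 0.1952, 0.0766
  X=1: 0.4525, 0.4181, 0.1983
Sum of the 6 terms: H(X,Y) = 1.7637 bits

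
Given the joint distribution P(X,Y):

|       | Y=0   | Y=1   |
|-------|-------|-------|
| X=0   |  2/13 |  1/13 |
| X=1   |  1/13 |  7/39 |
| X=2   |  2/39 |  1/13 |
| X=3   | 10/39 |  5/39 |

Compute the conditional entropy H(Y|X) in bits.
0.9156 bits

H(Y|X) = H(X,Y) - H(X)

H(X,Y) = -Σ_{x,y} P(x,y) log₂ P(x,y). Per-cell terms -P(x,y)·log₂P(x,y):
  X=0: 0.415452, 0.284649
  X=1: 0.284649, 0.444778
  X=2: 0.219764, 0.284649
  X=3: 0.503455, 0.379933
Sum of the 8 terms: H(X,Y) = 2.81733 bits

Marginal of X (row sums):
  P(X=0) = 2/13 + 1/13 = 3/13
  P(X=1) = 1/13 + 7/39 = 10/39
  P(X=2) = 2/39 + 1/13 = 5/39
  P(X=3) = 10/39 + 5/39 = 5/13
H(X) = -[(3/13)·log₂(3/13) + (10/39)·log₂(10/39) + (5/39)·log₂(5/39) + (5/13)·log₂(5/13)]
  = 0.488187 + 0.503455 + 0.379933 + 0.530197 = 1.90177 bits

H(Y|X) = H(X,Y) - H(X) = 2.81733 - 1.90177 = 0.9156 bits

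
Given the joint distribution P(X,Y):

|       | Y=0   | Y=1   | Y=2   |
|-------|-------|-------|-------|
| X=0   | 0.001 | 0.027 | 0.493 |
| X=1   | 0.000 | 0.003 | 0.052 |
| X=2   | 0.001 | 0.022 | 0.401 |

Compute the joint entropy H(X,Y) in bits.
1.5604 bits

H(X,Y) = -Σ_{x,y} P(x,y) log₂ P(x,y). Per-cell terms -P(x,y)·log₂P(x,y):
  X=0: 0.00997, 0.14069, 0.50303
  X=1: 0.00000, 0.02514, 0.22180
  X=2: 0.00997, 0.12114, 0.52865
  (cells with P = 0 contribute 0)
Sum of the 9 terms: H(X,Y) = 1.5604 bits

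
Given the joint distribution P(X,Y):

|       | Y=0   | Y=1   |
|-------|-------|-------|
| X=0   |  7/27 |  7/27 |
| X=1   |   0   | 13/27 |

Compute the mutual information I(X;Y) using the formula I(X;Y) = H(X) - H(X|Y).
0.3071 bits

I(X;Y) = H(X) - H(X|Y)

Marginal of X (row sums):
  P(X=0) = 7/27 + 7/27 = 14/27
  P(X=1) = 0 + 13/27 = 13/27
H(X) = -[(14/27)·log₂(14/27) + (13/27)·log₂(13/27)]
  = 0.4913 + 0.5077 = 0.9990 bits

Marginal of Y (column sums):
  P(Y=0) = 7/27 + 0 = 7/27
  P(Y=1) = 7/27 + 13/27 = 20/27
H(X|Y) = Σ_y P(y)·H(X|Y=y):
  Y=0: P(Y=0) = 7/27, P(X|Y=0) = (1, 0) → H(X|Y=0) = 0.0000
  Y=1: P(Y=1) = 20/27, P(X|Y=1) = (7/20, 13/20) → H(X|Y=1) = 0.9341
H(X|Y) = (7/27)·0.0000 + (20/27)·0.9341 = 0.6919 bits

I(X;Y) = H(X) - H(X|Y) = 0.9990 - 0.6919 = 0.3071 bits

Cross-check via I(X;Y) = H(X) + H(Y) - H(X,Y): computing H(Y) from the column sums and H(X,Y) from the 4 cells in the same way gives H(Y) = 0.8256 bits and H(X,Y) = 1.5175 bits, so
I(X;Y) = 0.9990 + 0.8256 - 1.5175 = 0.3071 bits ✓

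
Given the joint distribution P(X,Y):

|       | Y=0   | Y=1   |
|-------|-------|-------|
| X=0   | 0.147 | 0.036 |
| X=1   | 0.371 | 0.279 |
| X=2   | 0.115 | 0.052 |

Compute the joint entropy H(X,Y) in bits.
2.2044 bits

H(X,Y) = -Σ_{x,y} P(x,y) log₂ P(x,y). Per-cell terms -P(x,y)·log₂P(x,y):
  X=0: 0.4066, 0.1727
  X=1: 0.5307, 0.5138
  X=2: 0.3588, 0.2218
Sum of the 6 terms: H(X,Y) = 2.2044 bits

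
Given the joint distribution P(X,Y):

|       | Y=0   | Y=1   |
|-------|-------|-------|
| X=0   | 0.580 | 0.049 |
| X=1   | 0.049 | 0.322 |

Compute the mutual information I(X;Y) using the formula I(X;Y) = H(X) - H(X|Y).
0.4942 bits

I(X;Y) = H(X) - H(X|Y)

Marginal of X (row sums):
  P(X=0) = 0.580 + 0.049 = 0.629
  P(X=1) = 0.049 + 0.322 = 0.371
H(X) = -[0.629·log₂(0.629) + 0.371·log₂(0.371)]
  = 0.4207 + 0.5307 = 0.9514 bits

Marginal of Y (column sums):
  P(Y=0) = 0.580 + 0.049 = 0.629
  P(Y=1) = 0.049 + 0.322 = 0.371
H(X|Y) = Σ_y P(y)·H(X|Y=y):
  Y=0: P(Y=0) = 0.629, P(X|Y=0) = (580/629, 49/629) → H(X|Y=0) = 0.3947
  Y=1: P(Y=1) = 0.371, P(X|Y=1) = (7/53, 46/53) → H(X|Y=1) = 0.5631
H(X|Y) = 0.629·0.3947 + 0.371·0.5631 = 0.4572 bits

I(X;Y) = H(X) - H(X|Y) = 0.9514 - 0.4572 = 0.4942 bits

Cross-check via I(X;Y) = H(X) + H(Y) - H(X,Y): computing H(Y) from the column sums and H(X,Y) from the 4 cells in the same way gives H(Y) = 0.9514 bits and H(X,Y) = 1.4086 bits, so
I(X;Y) = 0.9514 + 0.9514 - 1.4086 = 0.4942 bits ✓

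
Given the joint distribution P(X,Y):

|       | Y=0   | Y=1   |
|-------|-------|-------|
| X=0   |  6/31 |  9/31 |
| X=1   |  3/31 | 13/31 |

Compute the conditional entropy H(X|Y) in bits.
0.9593 bits

H(X|Y) = H(X,Y) - H(Y)

H(X,Y) = -Σ_{x,y} P(x,y) log₂ P(x,y). Per-cell terms -P(x,y)·log₂P(x,y):
  X=0: 0.45856, 0.51801
  X=1: 0.32605, 0.52577
Sum of the 4 terms: H(X,Y) = 1.8284 bits

Marginal of Y (column sums):
  P(Y=0) = 6/31 + 3/31 = 9/31
  P(Y=1) = 9/31 + 13/31 = 22/31
H(Y) = -[(9/31)·log₂(9/31) + (22/31)·log₂(22/31)]
  = 0.51801 + 0.35112 = 0.8691 bits

H(X|Y) = H(X,Y) - H(Y) = 1.8284 - 0.8691 = 0.9593 bits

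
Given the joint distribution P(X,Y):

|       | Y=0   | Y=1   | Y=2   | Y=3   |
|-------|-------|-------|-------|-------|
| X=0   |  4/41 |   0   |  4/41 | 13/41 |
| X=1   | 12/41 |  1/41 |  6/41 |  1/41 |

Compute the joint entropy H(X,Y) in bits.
2.3665 bits

H(X,Y) = -Σ_{x,y} P(x,y) log₂ P(x,y). Per-cell terms -P(x,y)·log₂P(x,y):
  X=0: 0.3276, 0.0000, 0.3276, 0.5254
  X=1: 0.5188, 0.1307, 0.4057, 0.1307
  (cells with P = 0 contribute 0)
Sum of the 8 terms: H(X,Y) = 2.3665 bits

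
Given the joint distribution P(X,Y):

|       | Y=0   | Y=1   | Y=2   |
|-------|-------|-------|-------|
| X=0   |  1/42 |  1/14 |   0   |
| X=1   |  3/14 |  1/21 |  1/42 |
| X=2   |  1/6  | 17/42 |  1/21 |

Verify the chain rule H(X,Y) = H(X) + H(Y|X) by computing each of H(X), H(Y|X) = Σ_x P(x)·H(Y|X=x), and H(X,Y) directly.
H(X) = 1.2678 bits, H(Y|X) = 1.1145 bits, H(X,Y) = 2.3823 bits

Marginal of X (row sums):
  P(X=0) = 1/42 + 1/14 + 0 = 2/21
  P(X=1) = 3/14 + 1/21 + 1/42 = 2/7
  P(X=2) = 1/6 + 17/42 + 1/21 = 13/21
H(X) = -[(2/21)·log₂(2/21) + (2/7)·log₂(2/7) + (13/21)·log₂(13/21)]
  = 0.32308 + 0.51639 + 0.42831 = 1.2678 bits

H(Y|X) = Σ_x P(x)·H(Y|X=x):
  X=0: P(X=0) = 2/21, P(Y|X=0) = (1/4, 3/4, 0) → H(Y|X=0) = 0.81128
  X=1: P(X=1) = 2/7, P(Y|X=1) = (3/4, 1/6, 1/12) → H(Y|X=1) = 1.04085
  X=2: P(X=2) = 13/21, P(Y|X=2) = (7/26, 17/26, 1/13) → H(Y|X=2) = 1.19512
H(Y|X) = (2/21)·0.81128 + (2/7)·1.04085 + (13/21)·1.19512 = 1.1145 bits

H(X,Y) = -Σ_{x,y} P(x,y) log₂ P(x,y). Per-cell terms -P(x,y)·log₂P(x,y):
  X=0: 0.12839, 0.27195, 0.00000
  X=1: 0.47623, 0.20916, 0.12839
  X=2: 0.43083, 0.52816, 0.20916
  (cells with P = 0 contribute 0)
Sum of the 9 terms: H(X,Y) = 2.3823 bits

Chain rule check:
  H(X) + H(Y|X) = 1.2678 + 1.1145 = 2.3823 bits
  H(X,Y) = 2.3823 bits
✓ Chain rule verified.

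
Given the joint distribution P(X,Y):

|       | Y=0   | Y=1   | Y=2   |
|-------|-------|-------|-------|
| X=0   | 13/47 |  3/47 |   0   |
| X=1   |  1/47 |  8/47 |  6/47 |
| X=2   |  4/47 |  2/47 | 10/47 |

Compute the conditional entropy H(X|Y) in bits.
1.0973 bits

H(X|Y) = H(X,Y) - H(Y)

H(X,Y) = -Σ_{x,y} P(x,y) log₂ P(x,y). Per-cell terms -P(x,y)·log₂P(x,y):
  X=0: 0.51285, 0.25338, 0.00000
  X=1: 0.11818, 0.43482, 0.37910
  X=2: 0.30252, 0.19381, 0.47503
  (cells with P = 0 contribute 0)
Sum of the 9 terms: H(X,Y) = 2.6697 bits

Marginal of Y (column sums):
  P(Y=0) = 13/47 + 1/47 + 4/47 = 18/47
  P(Y=1) = 3/47 + 8/47 + 2/47 = 13/47
  P(Y=2) = 0 + 6/47 + 10/47 = 16/47
H(Y) = -[(18/47)·log₂(18/47) + (13/47)·log₂(13/47) + (16/47)·log₂(16/47)]
  = 0.53030 + 0.51285 + 0.52922 = 1.5724 bits

H(X|Y) = H(X,Y) - H(Y) = 2.6697 - 1.5724 = 1.0973 bits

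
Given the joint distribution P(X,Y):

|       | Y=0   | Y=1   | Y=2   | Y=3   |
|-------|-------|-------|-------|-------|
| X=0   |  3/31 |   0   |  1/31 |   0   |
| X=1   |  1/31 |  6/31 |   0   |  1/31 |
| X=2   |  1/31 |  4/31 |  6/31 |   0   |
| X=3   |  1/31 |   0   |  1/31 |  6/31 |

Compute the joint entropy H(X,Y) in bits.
3.0418 bits

H(X,Y) = -Σ_{x,y} P(x,y) log₂ P(x,y). Per-cell terms -P(x,y)·log₂P(x,y):
  X=0: 0.32605, 0.00000, 0.15981, 0.00000
  X=1: 0.15981, 0.45856, 0.00000, 0.15981
  X=2: 0.15981, 0.38119, 0.45856, 0.00000
  X=3: 0.15981, 0.00000, 0.15981, 0.45856
  (cells with P = 0 contribute 0)
Sum of the 16 terms: H(X,Y) = 3.0418 bits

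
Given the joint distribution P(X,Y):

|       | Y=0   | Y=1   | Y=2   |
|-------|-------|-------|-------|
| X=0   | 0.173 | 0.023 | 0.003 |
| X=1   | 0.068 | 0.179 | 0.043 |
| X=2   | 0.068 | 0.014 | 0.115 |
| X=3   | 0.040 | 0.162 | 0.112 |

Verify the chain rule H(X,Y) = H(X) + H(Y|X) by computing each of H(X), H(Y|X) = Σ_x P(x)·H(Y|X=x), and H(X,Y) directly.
H(X) = 1.9679 bits, H(Y|X) = 1.1972 bits, H(X,Y) = 3.1651 bits

Marginal of X (row sums):
  P(X=0) = 0.173 + 0.023 + 0.003 = 0.199
  P(X=1) = 0.068 + 0.179 + 0.043 = 0.290
  P(X=2) = 0.068 + 0.014 + 0.115 = 0.197
  P(X=3) = 0.040 + 0.162 + 0.112 = 0.314
H(X) = -[0.199·log₂(0.199) + 0.290·log₂(0.290) + 0.197·log₂(0.197) + 0.314·log₂(0.314)]
  = 0.46350 + 0.51790 + 0.46172 + 0.52475 = 1.9679 bits

H(Y|X) = Σ_x P(x)·H(Y|X=x):
  X=0: P(X=0) = 0.199, P(Y|X=0) = (173/199, 23/199, 3/199) → H(Y|X=0) = 0.62664
  X=1: P(X=1) = 0.290, P(Y|X=1) = (34/145, 179/290, 43/290) → H(Y|X=1) = 1.32860
  X=2: P(X=2) = 0.197, P(Y|X=2) = (68/197, 14/197, 115/197) → H(Y|X=2) = 1.25412
  X=3: P(X=3) = 0.314, P(Y|X=3) = (20/157, 81/157, 56/157) → H(Y|X=3) = 1.40177
H(Y|X) = 0.199·0.62664 + 0.290·1.32860 + 0.197·1.25412 + 0.314·1.40177 = 1.1972 bits

H(X,Y) = -Σ_{x,y} P(x,y) log₂ P(x,y). Per-cell terms -P(x,y)·log₂P(x,y):
  X=0: 0.43789, 0.12517, 0.02514
  X=1: 0.26373, 0.44427, 0.19520
  X=2: 0.26373, 0.08622, 0.35883
  X=3: 0.18575, 0.42540, 0.35374
Sum of the 12 terms: H(X,Y) = 3.1651 bits

Chain rule check:
  H(X) + H(Y|X) = 1.9679 + 1.1972 = 3.1651 bits
  H(X,Y) = 3.1651 bits
✓ Chain rule verified.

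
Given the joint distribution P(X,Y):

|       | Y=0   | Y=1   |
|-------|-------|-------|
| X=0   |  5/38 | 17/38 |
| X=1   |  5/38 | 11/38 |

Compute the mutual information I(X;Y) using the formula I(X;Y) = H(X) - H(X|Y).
0.0065 bits

I(X;Y) = H(X) - H(X|Y)

Marginal of X (row sums):
  P(X=0) = 5/38 + 17/38 = 11/19
  P(X=1) = 5/38 + 11/38 = 8/19
H(X) = -[(11/19)·log₂(11/19) + (8/19)·log₂(8/19)]
  = 0.4565 + 0.5254 = 0.9819 bits

Marginal of Y (column sums):
  P(Y=0) = 5/38 + 5/38 = 5/19
  P(Y=1) = 17/38 + 11/38 = 14/19
H(X|Y) = Σ_y P(y)·H(X|Y=y):
  Y=0: P(Y=0) = 5/19, P(X|Y=0) = (1/2, 1/2) → H(X|Y=0) = 1.0000
  Y=1: P(Y=1) = 14/19, P(X|Y=1) = (17/28, 11/28) → H(X|Y=1) = 0.9666
H(X|Y) = (5/19)·1.0000 + (14/19)·0.9666 = 0.9754 bits

I(X;Y) = H(X) - H(X|Y) = 0.9819 - 0.9754 = 0.0065 bits

Cross-check via I(X;Y) = H(X) + H(Y) - H(X,Y): computing H(Y) from the column sums and H(X,Y) from the 4 cells in the same way gives H(Y) = 0.8315 bits and H(X,Y) = 1.8069 bits, so
I(X;Y) = 0.9819 + 0.8315 - 1.8069 = 0.0065 bits ✓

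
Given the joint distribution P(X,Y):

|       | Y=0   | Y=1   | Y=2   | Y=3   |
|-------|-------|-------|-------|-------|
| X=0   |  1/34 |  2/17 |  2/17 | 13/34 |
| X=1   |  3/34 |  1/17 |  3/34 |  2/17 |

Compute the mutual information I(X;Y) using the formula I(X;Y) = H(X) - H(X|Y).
0.0828 bits

I(X;Y) = H(X) - H(X|Y)

Marginal of X (row sums):
  P(X=0) = 1/34 + 2/17 + 2/17 + 13/34 = 11/17
  P(X=1) = 3/34 + 1/17 + 3/34 + 2/17 = 6/17
H(X) = -[(11/17)·log₂(11/17) + (6/17)·log₂(6/17)]
  = 0.4064 + 0.5303 = 0.9367 bits

Marginal of Y (column sums):
  P(Y=0) = 1/34 + 3/34 = 2/17
  P(Y=1) = 2/17 + 1/17 = 3/17
  P(Y=2) = 2/17 + 3/34 = 7/34
  P(Y=3) = 13/34 + 2/17 = 1/2
H(X|Y) = Σ_y P(y)·H(X|Y=y):
  Y=0: P(Y=0) = 2/17, P(X|Y=0) = (1/4, 3/4) → H(X|Y=0) = 0.8113
  Y=1: P(Y=1) = 3/17, P(X|Y=1) = (2/3, 1/3) → H(X|Y=1) = 0.9183
  Y=2: P(Y=2) = 7/34, P(X|Y=2) = (4/7, 3/7) → H(X|Y=2) = 0.9852
  Y=3: P(Y=3) = 1/2, P(X|Y=3) = (13/17, 4/17) → H(X|Y=3) = 0.7871
H(X|Y) = (2/17)·0.8113 + (3/17)·0.9183 + (7/34)·0.9852 + (1/2)·0.7871 = 0.8539 bits

I(X;Y) = H(X) - H(X|Y) = 0.9367 - 0.8539 = 0.0828 bits

Cross-check via I(X;Y) = H(X) + H(Y) - H(X,Y): computing H(Y) from the column sums and H(X,Y) from the 8 cells in the same way gives H(Y) = 1.7743 bits and H(X,Y) = 2.6282 bits, so
I(X;Y) = 0.9367 + 1.7743 - 2.6282 = 0.0828 bits ✓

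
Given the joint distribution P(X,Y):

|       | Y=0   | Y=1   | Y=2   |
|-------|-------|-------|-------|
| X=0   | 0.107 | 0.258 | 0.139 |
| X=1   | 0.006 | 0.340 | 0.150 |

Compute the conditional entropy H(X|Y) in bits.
0.9124 bits

H(X|Y) = H(X,Y) - H(Y)

H(X,Y) = -Σ_{x,y} P(x,y) log₂ P(x,y). Per-cell terms -P(x,y)·log₂P(x,y):
  X=0: 0.34500, 0.50428, 0.39571
  X=1: 0.04428, 0.52917, 0.41054
Sum of the 6 terms: H(X,Y) = 2.2290 bits

Marginal of Y (column sums):
  P(Y=0) = 0.107 + 0.006 = 0.113
  P(Y=1) = 0.258 + 0.340 = 0.598
  P(Y=2) = 0.139 + 0.150 = 0.289
H(Y) = -[0.113·log₂(0.113) + 0.598·log₂(0.598) + 0.289·log₂(0.289)]
  = 0.35545 + 0.44359 + 0.51756 = 1.3166 bits

H(X|Y) = H(X,Y) - H(Y) = 2.2290 - 1.3166 = 0.9124 bits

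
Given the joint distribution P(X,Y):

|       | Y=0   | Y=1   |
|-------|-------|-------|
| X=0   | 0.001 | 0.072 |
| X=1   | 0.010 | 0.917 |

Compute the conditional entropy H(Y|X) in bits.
0.0873 bits

H(Y|X) = H(X,Y) - H(X)

H(X,Y) = -Σ_{x,y} P(x,y) log₂ P(x,y). Per-cell terms -P(x,y)·log₂P(x,y):
  X=0: 0.0100, 0.2733
  X=1: 0.0664, 0.1146
Sum of the 4 terms: H(X,Y) = 0.4643 bits

Marginal of X (row sums):
  P(X=0) = 0.001 + 0.072 = 0.073
  P(X=1) = 0.010 + 0.917 = 0.927
H(X) = -[0.073·log₂(0.073) + 0.927·log₂(0.927)]
  = 0.2756 + 0.1014 = 0.3770 bits

H(Y|X) = H(X,Y) - H(X) = 0.4643 - 0.3770 = 0.0873 bits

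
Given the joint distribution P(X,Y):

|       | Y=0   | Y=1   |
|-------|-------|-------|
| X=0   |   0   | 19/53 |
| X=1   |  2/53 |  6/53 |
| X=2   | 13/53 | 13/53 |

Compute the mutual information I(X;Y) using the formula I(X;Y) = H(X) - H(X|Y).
0.2465 bits

I(X;Y) = H(X) - H(X|Y)

Marginal of X (row sums):
  P(X=0) = 0 + 19/53 = 19/53
  P(X=1) = 2/53 + 6/53 = 8/53
  P(X=2) = 13/53 + 13/53 = 26/53
H(X) = -[(19/53)·log₂(19/53) + (8/53)·log₂(8/53) + (26/53)·log₂(26/53)]
  = 0.5306 + 0.4118 + 0.5040 = 1.4464 bits

Marginal of Y (column sums):
  P(Y=0) = 0 + 2/53 + 13/53 = 15/53
  P(Y=1) = 19/53 + 6/53 + 13/53 = 38/53
H(X|Y) = Σ_y P(y)·H(X|Y=y):
  Y=0: P(Y=0) = 15/53, P(X|Y=0) = (0, 2/15, 13/15) → H(X|Y=0) = 0.5665
  Y=1: P(Y=1) = 38/53, P(X|Y=1) = (1/2, 3/19, 13/38) → H(X|Y=1) = 1.4499
H(X|Y) = (15/53)·0.5665 + (38/53)·1.4499 = 1.1999 bits

I(X;Y) = H(X) - H(X|Y) = 1.4464 - 1.1999 = 0.2465 bits

Cross-check via I(X;Y) = H(X) + H(Y) - H(X,Y): computing H(Y) from the column sums and H(X,Y) from the 6 cells in the same way gives H(Y) = 0.8595 bits and H(X,Y) = 2.0594 bits, so
I(X;Y) = 1.4464 + 0.8595 - 2.0594 = 0.2465 bits ✓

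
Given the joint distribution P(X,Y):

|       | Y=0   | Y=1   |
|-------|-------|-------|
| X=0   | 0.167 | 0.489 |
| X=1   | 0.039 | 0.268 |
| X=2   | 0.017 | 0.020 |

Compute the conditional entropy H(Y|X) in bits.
0.7423 bits

H(Y|X) = H(X,Y) - H(X)

H(X,Y) = -Σ_{x,y} P(x,y) log₂ P(x,y). Per-cell terms -P(x,y)·log₂P(x,y):
  X=0: 0.431207, 0.504694
  X=1: 0.182535, 0.509118
  X=2: 0.099931, 0.112877
Sum of the 6 terms: H(X,Y) = 1.84036 bits

Marginal of X (row sums):
  P(X=0) = 0.167 + 0.489 = 0.656
  P(X=1) = 0.039 + 0.268 = 0.307
  P(X=2) = 0.017 + 0.020 = 0.037
H(X) = -[0.656·log₂(0.656) + 0.307·log₂(0.307) + 0.037·log₂(0.037)]
  = 0.399000 + 0.523033 + 0.175984 = 1.09802 bits

H(Y|X) = H(X,Y) - H(X) = 1.84036 - 1.09802 = 0.7423 bits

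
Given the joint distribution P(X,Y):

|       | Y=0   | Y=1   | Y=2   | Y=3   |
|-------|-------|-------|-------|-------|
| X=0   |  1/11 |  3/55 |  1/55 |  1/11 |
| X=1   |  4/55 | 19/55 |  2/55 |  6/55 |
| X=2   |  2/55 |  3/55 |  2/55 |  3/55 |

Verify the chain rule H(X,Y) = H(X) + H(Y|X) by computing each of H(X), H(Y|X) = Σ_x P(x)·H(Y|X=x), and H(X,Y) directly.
H(X) = 1.4159 bits, H(Y|X) = 1.6800 bits, H(X,Y) = 3.0958 bits

Marginal of X (row sums):
  P(X=0) = 1/11 + 3/55 + 1/55 + 1/11 = 14/55
  P(X=1) = 4/55 + 19/55 + 2/55 + 6/55 = 31/55
  P(X=2) = 2/55 + 3/55 + 2/55 + 3/55 = 2/11
H(X) = -[(14/55)·log₂(14/55) + (31/55)·log₂(31/55) + (2/11)·log₂(2/11)]
  = 0.50247 + 0.46622 + 0.44717 = 1.4159 bits

H(Y|X) = Σ_x P(x)·H(Y|X=x):
  X=0: P(X=0) = 14/55, P(Y|X=0) = (5/14, 3/14, 1/14, 5/14) → H(Y|X=0) = 1.80920
  X=1: P(X=1) = 31/55, P(Y|X=1) = (4/31, 19/31, 2/31, 6/31) → H(Y|X=1) = 1.52773
  X=2: P(X=2) = 2/11, P(Y|X=2) = (1/5, 3/10, 1/5, 3/10) → H(Y|X=2) = 1.97095
H(Y|X) = (14/55)·1.80920 + (31/55)·1.52773 + (2/11)·1.97095 = 1.6800 bits

H(X,Y) = -Σ_{x,y} P(x,y) log₂ P(x,y). Per-cell terms -P(x,y)·log₂P(x,y):
  X=0: 0.31449, 0.22889, 0.10512, 0.31449
  X=1: 0.27501, 0.52973, 0.17387, 0.34870
  X=2: 0.17387, 0.22889, 0.17387, 0.22889
Sum of the 12 terms: H(X,Y) = 3.0958 bits

Chain rule check:
  H(X) + H(Y|X) = 1.4159 + 1.6800 = 3.0959 bits
  H(X,Y) = 3.0958 bits
✓ Chain rule verified (Δ = 0.0001 is 4-dp rounding noise: each of the three values was rounded independently).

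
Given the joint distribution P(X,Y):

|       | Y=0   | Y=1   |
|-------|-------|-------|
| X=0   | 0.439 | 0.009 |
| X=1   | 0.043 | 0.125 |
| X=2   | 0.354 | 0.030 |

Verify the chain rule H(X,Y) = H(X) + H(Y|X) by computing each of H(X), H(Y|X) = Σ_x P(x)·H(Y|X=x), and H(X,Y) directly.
H(X) = 1.4816 bits, H(Y|X) = 0.3533 bits, H(X,Y) = 1.8349 bits

Marginal of X (row sums):
  P(X=0) = 0.439 + 0.009 = 0.448
  P(X=1) = 0.043 + 0.125 = 0.168
  P(X=2) = 0.354 + 0.030 = 0.384
H(X) = -[0.448·log₂(0.448) + 0.168·log₂(0.168) + 0.384·log₂(0.384)]
  = 0.51898 + 0.43234 + 0.53024 = 1.4816 bits

H(Y|X) = Σ_x P(x)·H(Y|X=x):
  X=0: P(X=0) = 0.448, P(Y|X=0) = (439/448, 9/448) → H(Y|X=0) = 0.14194
  X=1: P(X=1) = 0.168, P(Y|X=1) = (43/168, 125/168) → H(Y|X=1) = 0.82058
  X=2: P(X=2) = 0.384, P(Y|X=2) = (59/64, 5/64) → H(Y|X=2) = 0.39554
H(Y|X) = 0.448·0.14194 + 0.168·0.82058 + 0.384·0.39554 = 0.3533 bits

H(X,Y) = -Σ_{x,y} P(x,y) log₂ P(x,y). Per-cell terms -P(x,y)·log₂P(x,y):
  X=0: 0.52140, 0.06116
  X=1: 0.19520, 0.37500
  X=2: 0.53036, 0.15177
Sum of the 6 terms: H(X,Y) = 1.8349 bits

Chain rule check:
  H(X) + H(Y|X) = 1.4816 + 0.3533 = 1.8349 bits
  H(X,Y) = 1.8349 bits
✓ Chain rule verified.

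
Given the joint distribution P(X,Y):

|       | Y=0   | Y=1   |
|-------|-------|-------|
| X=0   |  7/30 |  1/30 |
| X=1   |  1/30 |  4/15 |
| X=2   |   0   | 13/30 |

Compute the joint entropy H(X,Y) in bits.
1.8483 bits

H(X,Y) = -Σ_{x,y} P(x,y) log₂ P(x,y). Per-cell terms -P(x,y)·log₂P(x,y):
  X=0: 0.48989, 0.16356
  X=1: 0.16356, 0.50850
  X=2: 0.00000, 0.52280
  (cells with P = 0 contribute 0)
Sum of the 6 terms: H(X,Y) = 1.8483 bits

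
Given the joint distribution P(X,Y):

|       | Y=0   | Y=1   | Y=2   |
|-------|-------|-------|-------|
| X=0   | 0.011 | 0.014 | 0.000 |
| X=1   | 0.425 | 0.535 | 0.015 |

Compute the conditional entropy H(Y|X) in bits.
1.0874 bits

H(Y|X) = H(X,Y) - H(X)

H(X,Y) = -Σ_{x,y} P(x,y) log₂ P(x,y). Per-cell terms -P(x,y)·log₂P(x,y):
  X=0: 0.07157, 0.08622, 0.00000
  X=1: 0.52465, 0.48278, 0.09088
  (cells with P = 0 contribute 0)
Sum of the 6 terms: H(X,Y) = 1.2561 bits

Marginal of X (row sums):
  P(X=0) = 0.011 + 0.014 + 0.000 = 0.025
  P(X=1) = 0.425 + 0.535 + 0.015 = 0.975
H(X) = -[0.025·log₂(0.025) + 0.975·log₂(0.975)]
  = 0.13305 + 0.03561 = 0.1687 bits

H(Y|X) = H(X,Y) - H(X) = 1.2561 - 0.1687 = 1.0874 bits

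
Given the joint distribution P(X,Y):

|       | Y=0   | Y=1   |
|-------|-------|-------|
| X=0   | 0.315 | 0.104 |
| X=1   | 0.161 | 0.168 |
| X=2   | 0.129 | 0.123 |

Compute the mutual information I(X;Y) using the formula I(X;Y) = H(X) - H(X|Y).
0.0484 bits

I(X;Y) = H(X) - H(X|Y)

Marginal of X (row sums):
  P(X=0) = 0.315 + 0.104 = 0.419
  P(X=1) = 0.161 + 0.168 = 0.329
  P(X=2) = 0.129 + 0.123 = 0.252
H(X) = -[0.419·log₂(0.419) + 0.329·log₂(0.329) + 0.252·log₂(0.252)]
  = 0.52584 + 0.52766 + 0.50110 = 1.55460 bits

Marginal of Y (column sums):
  P(Y=0) = 0.315 + 0.161 + 0.129 = 0.605
  P(Y=1) = 0.104 + 0.168 + 0.123 = 0.395
H(X|Y) = Σ_y P(y)·H(X|Y=y):
  Y=0: P(Y=0) = 0.605, P(X|Y=0) = (63/121, 161/605, 129/605) → H(X|Y=0) = 1.47389
  Y=1: P(Y=1) = 0.395, P(X|Y=1) = (104/395, 168/395, 123/395) → H(X|Y=1) = 1.55562
H(X|Y) = 0.605·1.47389 + 0.395·1.55562 = 1.50617 bits

I(X;Y) = H(X) - H(X|Y) = 1.55460 - 1.50617 = 0.0484 bits

Cross-check via I(X;Y) = H(X) + H(Y) - H(X,Y): computing H(Y) from the column sums and H(X,Y) from the 6 cells in the same way gives H(Y) = 0.96795 bits and H(X,Y) = 2.47412 bits, so
I(X;Y) = 1.55460 + 0.96795 - 2.47412 = 0.0484 bits ✓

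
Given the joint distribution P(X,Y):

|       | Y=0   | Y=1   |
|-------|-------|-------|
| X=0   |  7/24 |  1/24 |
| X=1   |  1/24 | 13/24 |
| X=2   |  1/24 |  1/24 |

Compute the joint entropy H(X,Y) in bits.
1.7617 bits

H(X,Y) = -Σ_{x,y} P(x,y) log₂ P(x,y). Per-cell terms -P(x,y)·log₂P(x,y):
  X=0: 0.518469, 0.191040
  X=1: 0.191040, 0.479117
  X=2: 0.191040, 0.191040
Sum of the 6 terms: H(X,Y) = 1.7617 bits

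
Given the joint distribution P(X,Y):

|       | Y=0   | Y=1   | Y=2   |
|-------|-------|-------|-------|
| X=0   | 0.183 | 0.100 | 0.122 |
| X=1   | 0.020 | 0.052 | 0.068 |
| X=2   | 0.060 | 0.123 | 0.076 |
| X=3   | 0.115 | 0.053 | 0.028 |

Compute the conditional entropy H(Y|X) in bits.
1.4842 bits

H(Y|X) = H(X,Y) - H(X)

H(X,Y) = -Σ_{x,y} P(x,y) log₂ P(x,y). Per-cell terms -P(x,y)·log₂P(x,y):
  X=0: 0.4483655, 0.3321928, 0.3702757
  X=1: 0.1128771, 0.2217979, 0.2637259
  X=2: 0.2435336, 0.3718622, 0.2825571
  X=3: 0.3588338, 0.2246068, 0.1444360
Sum of the 12 terms: H(X,Y) = 3.375064 bits

Marginal of X (row sums):
  P(X=0) = 0.183 + 0.100 + 0.122 = 0.405
  P(X=1) = 0.020 + 0.052 + 0.068 = 0.140
  P(X=2) = 0.060 + 0.123 + 0.076 = 0.259
  P(X=3) = 0.115 + 0.053 + 0.028 = 0.196
H(X) = -[0.405·log₂(0.405) + 0.140·log₂(0.140) + 0.259·log₂(0.259) + 0.196·log₂(0.196)]
  = 0.5281225 + 0.3971102 + 0.5047848 + 0.4608106 = 1.890828 bits

H(Y|X) = H(X,Y) - H(X) = 3.375064 - 1.890828 = 1.4842 bits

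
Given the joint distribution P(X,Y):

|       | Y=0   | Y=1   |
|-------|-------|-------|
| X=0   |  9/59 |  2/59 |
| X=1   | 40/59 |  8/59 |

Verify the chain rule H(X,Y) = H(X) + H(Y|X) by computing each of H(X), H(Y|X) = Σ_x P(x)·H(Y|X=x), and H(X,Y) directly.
H(X) = 0.6940 bits, H(Y|X) = 0.6564 bits, H(X,Y) = 1.3503 bits

Marginal of X (row sums):
  P(X=0) = 9/59 + 2/59 = 11/59
  P(X=1) = 40/59 + 8/59 = 48/59
H(X) = -[(11/59)·log₂(11/59) + (48/59)·log₂(48/59)]
  = 0.45179 + 0.24218 = 0.6940 bits

H(Y|X) = Σ_x P(x)·H(Y|X=x):
  X=0: P(X=0) = 11/59, P(Y|X=0) = (9/11, 2/11) → H(Y|X=0) = 0.68404
  X=1: P(X=1) = 48/59, P(Y|X=1) = (5/6, 1/6) → H(Y|X=1) = 0.65002
H(Y|X) = (11/59)·0.68404 + (48/59)·0.65002 = 0.6564 bits

H(X,Y) = -Σ_{x,y} P(x,y) log₂ P(x,y). Per-cell terms -P(x,y)·log₂P(x,y):
  X=0: 0.41380, 0.16551
  X=1: 0.38015, 0.39087
Sum of the 4 terms: H(X,Y) = 1.3503 bits

Chain rule check:
  H(X) + H(Y|X) = 0.6940 + 0.6564 = 1.3504 bits
  H(X,Y) = 1.3503 bits
✓ Chain rule verified (Δ = 0.0001 is 4-dp rounding noise: each of the three values was rounded independently).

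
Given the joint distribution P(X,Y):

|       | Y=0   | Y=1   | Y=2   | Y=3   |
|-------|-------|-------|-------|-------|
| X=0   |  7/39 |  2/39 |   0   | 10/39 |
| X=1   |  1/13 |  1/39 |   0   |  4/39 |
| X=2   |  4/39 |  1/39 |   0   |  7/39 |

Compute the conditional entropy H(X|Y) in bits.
1.4940 bits

H(X|Y) = H(X,Y) - H(Y)

H(X,Y) = -Σ_{x,y} P(x,y) log₂ P(x,y). Per-cell terms -P(x,y)·log₂P(x,y):
  X=0: 0.44478, 0.21976, 0.00000, 0.50345
  X=1: 0.28465, 0.13552, 0.00000, 0.33696
  X=2: 0.33696, 0.13552, 0.00000, 0.44478
  (cells with P = 0 contribute 0)
Sum of the 12 terms: H(X,Y) = 2.8424 bits

Marginal of Y (column sums):
  P(Y=0) = 7/39 + 1/13 + 4/39 = 14/39
  P(Y=1) = 2/39 + 1/39 + 1/39 = 4/39
  P(Y=2) = 0 + 0 + 0 = 0
  P(Y=3) = 10/39 + 4/39 + 7/39 = 7/13
H(Y) = -[(14/39)·log₂(14/39) + (4/39)·log₂(4/39) + (7/13)·log₂(7/13)]   (outcomes with P = 0 contribute 0)
  = 0.53058 + 0.33696 + 0.48089 = 1.3484 bits

H(X|Y) = H(X,Y) - H(Y) = 2.8424 - 1.3484 = 1.4940 bits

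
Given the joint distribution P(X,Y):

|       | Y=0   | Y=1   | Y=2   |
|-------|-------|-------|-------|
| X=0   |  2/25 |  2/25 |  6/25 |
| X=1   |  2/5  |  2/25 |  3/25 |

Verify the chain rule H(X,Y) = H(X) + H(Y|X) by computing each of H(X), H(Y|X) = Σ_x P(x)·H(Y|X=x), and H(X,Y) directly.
H(X) = 0.9710 bits, H(Y|X) = 1.2935 bits, H(X,Y) = 2.2645 bits

Marginal of X (row sums):
  P(X=0) = 2/25 + 2/25 + 6/25 = 2/5
  P(X=1) = 2/5 + 2/25 + 3/25 = 3/5
H(X) = -[(2/5)·log₂(2/5) + (3/5)·log₂(3/5)]
  = 0.5288 + 0.4422 = 0.9710 bits

H(Y|X) = Σ_x P(x)·H(Y|X=x):
  X=0: P(X=0) = 2/5, P(Y|X=0) = (1/5, 1/5, 3/5) → H(Y|X=0) = 1.3710
  X=1: P(X=1) = 3/5, P(Y|X=1) = (2/3, 2/15, 1/5) → H(Y|X=1) = 1.2419
H(Y|X) = (2/5)·1.3710 + (3/5)·1.2419 = 1.2935 bits

H(X,Y) = -Σ_{x,y} P(x,y) log₂ P(x,y). Per-cell terms -P(x,y)·log₂P(x,y):
  X=0: 0.2915, 0.2915, 0.4941
  X=1: 0.5288, 0.2915, 0.3671
Sum of the 6 terms: H(X,Y) = 2.2645 bits

Chain rule check:
  H(X) + H(Y|X) = 0.9710 + 1.2935 = 2.2645 bits
  H(X,Y) = 2.2645 bits
✓ Chain rule verified.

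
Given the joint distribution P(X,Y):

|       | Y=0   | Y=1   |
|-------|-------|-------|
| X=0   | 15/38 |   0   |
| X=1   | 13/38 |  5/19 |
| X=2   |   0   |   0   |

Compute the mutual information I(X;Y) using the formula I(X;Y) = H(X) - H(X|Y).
0.2337 bits

I(X;Y) = H(X) - H(X|Y)

Marginal of X (row sums):
  P(X=0) = 15/38 + 0 = 15/38
  P(X=1) = 13/38 + 5/19 = 23/38
  P(X=2) = 0 + 0 = 0
H(X) = -[(15/38)·log₂(15/38) + (23/38)·log₂(23/38)]   (outcomes with P = 0 contribute 0)
  = 0.5294 + 0.4384 = 0.9678 bits

Marginal of Y (column sums):
  P(Y=0) = 15/38 + 13/38 + 0 = 14/19
  P(Y=1) = 0 + 5/19 + 0 = 5/19
H(X|Y) = Σ_y P(y)·H(X|Y=y):
  Y=0: P(Y=0) = 14/19, P(X|Y=0) = (15/28, 13/28, 0) → H(X|Y=0) = 0.9963
  Y=1: P(Y=1) = 5/19, P(X|Y=1) = (0, 1, 0) → H(X|Y=1) = 0.0000
H(X|Y) = (14/19)·0.9963 + (5/19)·0.0000 = 0.7341 bits

I(X;Y) = H(X) - H(X|Y) = 0.9678 - 0.7341 = 0.2337 bits

Cross-check via I(X;Y) = H(X) + H(Y) - H(X,Y): computing H(Y) from the column sums and H(X,Y) from the 6 cells in the same way gives H(Y) = 0.8315 bits and H(X,Y) = 1.5656 bits, so
I(X;Y) = 0.9678 + 0.8315 - 1.5656 = 0.2337 bits ✓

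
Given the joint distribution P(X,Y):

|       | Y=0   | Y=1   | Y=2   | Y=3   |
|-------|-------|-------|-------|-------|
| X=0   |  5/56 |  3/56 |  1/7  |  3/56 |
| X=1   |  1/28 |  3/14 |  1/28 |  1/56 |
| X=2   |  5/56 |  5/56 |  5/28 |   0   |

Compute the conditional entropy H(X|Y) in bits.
1.3450 bits

H(X|Y) = H(X,Y) - H(Y)

H(X,Y) = -Σ_{x,y} P(x,y) log₂ P(x,y). Per-cell terms -P(x,y)·log₂P(x,y):
  X=0: 0.3112, 0.2262, 0.4011, 0.2262
  X=1: 0.1717, 0.4762, 0.1717, 0.1037
  X=2: 0.3112, 0.3112, 0.4438, 0.0000
  (cells with P = 0 contribute 0)
Sum of the 12 terms: H(X,Y) = 3.1542 bits

Marginal of Y (column sums):
  P(Y=0) = 5/56 + 1/28 + 5/56 = 3/14
  P(Y=1) = 3/56 + 3/14 + 5/56 = 5/14
  P(Y=2) = 1/7 + 1/28 + 5/28 = 5/14
  P(Y=3) = 3/56 + 1/56 + 0 = 1/14
H(Y) = -[(3/14)·log₂(3/14) + (5/14)·log₂(5/14) + (5/14)·log₂(5/14) + (1/14)·log₂(1/14)]
  = 0.4762 + 0.5305 + 0.5305 + 0.2720 = 1.8092 bits

H(X|Y) = H(X,Y) - H(Y) = 3.1542 - 1.8092 = 1.3450 bits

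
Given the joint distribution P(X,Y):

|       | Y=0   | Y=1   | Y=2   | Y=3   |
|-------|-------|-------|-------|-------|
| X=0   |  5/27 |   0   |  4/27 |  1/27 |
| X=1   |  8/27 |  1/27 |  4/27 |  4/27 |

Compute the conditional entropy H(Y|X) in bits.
1.5962 bits

H(Y|X) = H(X,Y) - H(X)

H(X,Y) = -Σ_{x,y} P(x,y) log₂ P(x,y). Per-cell terms -P(x,y)·log₂P(x,y):
  X=0: 0.450548, 0.000000, 0.408131, 0.176107
  X=1: 0.519967, 0.176107, 0.408131, 0.408131
  (cells with P = 0 contribute 0)
Sum of the 8 terms: H(X,Y) = 2.54712 bits

Marginal of X (row sums):
  P(X=0) = 5/27 + 0 + 4/27 + 1/27 = 10/27
  P(X=1) = 8/27 + 1/27 + 4/27 + 4/27 = 17/27
H(X) = -[(10/27)·log₂(10/27) + (17/27)·log₂(17/27)]
  = 0.530726 + 0.420230 = 0.95096 bits

H(Y|X) = H(X,Y) - H(X) = 2.54712 - 0.95096 = 1.5962 bits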